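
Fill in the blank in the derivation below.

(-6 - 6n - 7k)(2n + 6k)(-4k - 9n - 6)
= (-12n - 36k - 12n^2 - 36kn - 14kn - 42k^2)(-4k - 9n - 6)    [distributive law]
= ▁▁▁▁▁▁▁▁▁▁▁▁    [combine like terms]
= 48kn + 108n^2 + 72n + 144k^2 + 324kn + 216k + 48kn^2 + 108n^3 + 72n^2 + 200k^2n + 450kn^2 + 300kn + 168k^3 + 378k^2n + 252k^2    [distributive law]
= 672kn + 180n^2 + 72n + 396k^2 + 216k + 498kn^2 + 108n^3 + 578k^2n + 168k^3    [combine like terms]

After combine like terms, the bracketed line is:

(-12n - 36k - 12n^2 - 50kn - 42k^2)(-4k - 9n - 6)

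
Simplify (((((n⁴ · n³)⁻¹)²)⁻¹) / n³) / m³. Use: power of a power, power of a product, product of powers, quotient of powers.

m⁻³n¹¹

(((((n⁴ · n³)⁻¹)²)⁻¹) / n³) / m³
= ((((n⁴ · n³)⁻¹)⁻²) / n³) / m³    [power of a power]
= (((n⁴ · n³)²) / n³) / m³    [power of a power]
= ((((n⁴)²) · ((n³)²)) / n³) / m³    [power of a product]
= ((n⁸ · ((n³)²)) / n³) / m³    [power of a power]
= ((n⁸ · n⁶) / n³) / m³    [power of a power]
= (n¹⁴ / n³) / m³    [product of powers]
= n¹¹ / m³    [quotient of powers]
= m⁻³n¹¹    [quotient of powers]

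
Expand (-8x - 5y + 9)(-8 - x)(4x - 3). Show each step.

(-8x - 5y + 9)(-8 - x)(4x - 3)
= (64x + 8x^2 + 40y + 5xy - 72 - 9x)(4x - 3)    [distributive law]
= (55x + 8x^2 + 40y + 5xy - 72)(4x - 3)    [combine like terms]
= 220x^2 - 165x + 32x^3 - 24x^2 + 160xy - 120y + 20x^2y - 15xy - 288x + 216    [distributive law]
= 196x^2 - 453x + 32x^3 + 145xy - 120y + 20x^2y + 216    [combine like terms]

196x^2 - 453x + 32x^3 + 145xy - 120y + 20x^2y + 216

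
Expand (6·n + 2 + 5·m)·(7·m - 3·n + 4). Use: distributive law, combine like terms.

27·m·n - 18·n^2 + 18·n + 34·m + 8 + 35·m^2

(6·n + 2 + 5·m)·(7·m - 3·n + 4)
= 42·m·n - 18·n^2 + 24·n + 14·m - 6·n + 8 + 35·m^2 - 15·m·n + 20·m    [distributive law]
= 27·m·n - 18·n^2 + 18·n + 34·m + 8 + 35·m^2    [combine like terms]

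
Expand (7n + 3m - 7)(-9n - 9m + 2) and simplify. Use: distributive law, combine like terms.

-63n² - 90mn + 77n - 27m² + 69m - 14

(7n + 3m - 7)(-9n - 9m + 2)
= -63n² - 63mn + 14n - 27mn - 27m² + 6m + 63n + 63m - 14    [distributive law]
= -63n² - 90mn + 77n - 27m² + 69m - 14    [combine like terms]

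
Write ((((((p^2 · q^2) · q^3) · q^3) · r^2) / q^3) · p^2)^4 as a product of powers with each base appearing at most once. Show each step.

p^16q^20r^8

((((((p^2 · q^2) · q^3) · q^3) · r^2) / q^3) · p^2)^4
= ((((((p^2 · q^2) · q^3) · q^3) · r^2) / q^3)^4) · ((p^2)^4)    [power of a product]
= ((((((p^2 · q^2) · q^3) · q^3) · r^2)^4) / ((q^3)^4)) · ((p^2)^4)    [power of a quotient]
= ((((((p^2 · q^2) · q^3) · q^3)^4) · ((r^2)^4)) / ((q^3)^4)) · ((p^2)^4)    [power of a product]
= ((((((p^2 · q^2) · q^3)^4) · ((q^3)^4)) · ((r^2)^4)) / ((q^3)^4)) · ((p^2)^4)    [power of a product]
= ((((((p^2 · q^2)^4) · ((q^3)^4)) · ((q^3)^4)) · ((r^2)^4)) / ((q^3)^4)) · ((p^2)^4)    [power of a product]
= (((((((p^2)^4) · ((q^2)^4)) · ((q^3)^4)) · ((q^3)^4)) · ((r^2)^4)) / ((q^3)^4)) · ((p^2)^4)    [power of a product]
= (((((p^8 · ((q^2)^4)) · ((q^3)^4)) · ((q^3)^4)) · ((r^2)^4)) / ((q^3)^4)) · ((p^2)^4)    [power of a power]
= (((((p^8 · q^8) · ((q^3)^4)) · ((q^3)^4)) · ((r^2)^4)) / ((q^3)^4)) · ((p^2)^4)    [power of a power]
= (((((p^8 · q^8) · q^12) · ((q^3)^4)) · ((r^2)^4)) / ((q^3)^4)) · ((p^2)^4)    [power of a power]
= (((((p^8 · q^8) · q^12) · q^12) · ((r^2)^4)) / ((q^3)^4)) · ((p^2)^4)    [power of a power]
= (((((p^8 · q^8) · q^12) · q^12) · r^8) / ((q^3)^4)) · ((p^2)^4)    [power of a power]
= (((((p^8 · q^8) · q^12) · q^12) · r^8) / q^12) · ((p^2)^4)    [power of a power]
= (((((p^8 · q^8) · q^12) · q^12) · r^8) / q^12) · p^8    [power of a power]
= p^16q^20r^8    [quotient of powers; product of powers]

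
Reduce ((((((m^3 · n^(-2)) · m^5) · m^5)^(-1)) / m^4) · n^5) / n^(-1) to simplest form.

m^(-17)n^8

((((((m^3 · n^(-2)) · m^5) · m^5)^(-1)) / m^4) · n^5) / n^(-1)
= ((((((m^3 · n^(-2)) · m^5)^(-1)) · ((m^5)^(-1))) / m^4) · n^5) / n^(-1)    [power of a product]
= ((((((m^3 · n^(-2))^(-1)) · ((m^5)^(-1))) · ((m^5)^(-1))) / m^4) · n^5) / n^(-1)    [power of a product]
= (((((((m^3)^(-1)) · ((n^(-2))^(-1))) · ((m^5)^(-1))) · ((m^5)^(-1))) / m^4) · n^5) / n^(-1)    [power of a product]
= (((((m^(-3) · ((n^(-2))^(-1))) · ((m^5)^(-1))) · ((m^5)^(-1))) / m^4) · n^5) / n^(-1)    [power of a power]
= (((((m^(-3) · n^2) · ((m^5)^(-1))) · ((m^5)^(-1))) / m^4) · n^5) / n^(-1)    [power of a power]
= (((((m^(-3) · n^2) · m^(-5)) · ((m^5)^(-1))) / m^4) · n^5) / n^(-1)    [power of a power]
= (((((m^(-3) · n^2) · m^(-5)) · m^(-5)) / m^4) · n^5) / n^(-1)    [power of a power]
= m^(-17)n^8    [quotient of powers; product of powers]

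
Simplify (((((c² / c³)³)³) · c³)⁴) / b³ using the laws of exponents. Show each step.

b⁻³c⁻²⁴

(((((c² / c³)³)³) · c³)⁴) / b³
= (((((c² / c³)³)³)⁴) · ((c³)⁴)) / b³    [power of a product]
= ((((c² / c³)³)¹²) · ((c³)⁴)) / b³    [power of a power]
= (((c² / c³)³⁶) · ((c³)⁴)) / b³    [power of a power]
= ((((c²)³⁶) / ((c³)³⁶)) · ((c³)⁴)) / b³    [power of a quotient]
= ((c⁷² / ((c³)³⁶)) · ((c³)⁴)) / b³    [power of a power]
= ((c⁷² / c¹⁰⁸) · ((c³)⁴)) / b³    [power of a power]
= (c⁻³⁶ · ((c³)⁴)) / b³    [quotient of powers]
= (c⁻³⁶ · c¹²) / b³    [power of a power]
= c⁻²⁴ / b³    [product of powers]
= b⁻³c⁻²⁴    [quotient of powers]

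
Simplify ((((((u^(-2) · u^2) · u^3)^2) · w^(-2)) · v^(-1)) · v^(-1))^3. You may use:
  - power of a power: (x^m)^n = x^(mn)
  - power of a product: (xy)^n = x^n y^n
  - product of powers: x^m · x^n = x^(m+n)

u^18·v^(-6)·w^(-6)

((((((u^(-2) · u^2) · u^3)^2) · w^(-2)) · v^(-1)) · v^(-1))^3
= ((((((u^(-2) · u^2) · u^3)^2) · w^(-2)) · v^(-1))^3) · ((v^(-1))^3)    [power of a product]
= ((((((u^(-2) · u^2) · u^3)^2) · w^(-2))^3) · ((v^(-1))^3)) · ((v^(-1))^3)    [power of a product]
= ((((((u^(-2) · u^2) · u^3)^2)^3) · ((w^(-2))^3)) · ((v^(-1))^3)) · ((v^(-1))^3)    [power of a product]
= (((((u^(-2) · u^2) · u^3)^6) · ((w^(-2))^3)) · ((v^(-1))^3)) · ((v^(-1))^3)    [power of a power]
= (((((u^(-2) · u^2)^6) · ((u^3)^6)) · ((w^(-2))^3)) · ((v^(-1))^3)) · ((v^(-1))^3)    [power of a product]
= ((((((u^(-2))^6) · ((u^2)^6)) · ((u^3)^6)) · ((w^(-2))^3)) · ((v^(-1))^3)) · ((v^(-1))^3)    [power of a product]
= ((((u^(-12) · ((u^2)^6)) · ((u^3)^6)) · ((w^(-2))^3)) · ((v^(-1))^3)) · ((v^(-1))^3)    [power of a power]
= ((((u^(-12) · u^12) · ((u^3)^6)) · ((w^(-2))^3)) · ((v^(-1))^3)) · ((v^(-1))^3)    [power of a power]
= (((u^0 · ((u^3)^6)) · ((w^(-2))^3)) · ((v^(-1))^3)) · ((v^(-1))^3)    [product of powers]
= (((u^0 · u^18) · ((w^(-2))^3)) · ((v^(-1))^3)) · ((v^(-1))^3)    [power of a power]
= ((u^18 · ((w^(-2))^3)) · ((v^(-1))^3)) · ((v^(-1))^3)    [product of powers]
= ((u^18 · w^(-6)) · ((v^(-1))^3)) · ((v^(-1))^3)    [power of a power]
= ((u^18 · w^(-6)) · v^(-3)) · ((v^(-1))^3)    [power of a power]
= ((u^18 · w^(-6)) · v^(-3)) · v^(-3)    [power of a power]
= u^18·v^(-6)·w^(-6)    [product of powers]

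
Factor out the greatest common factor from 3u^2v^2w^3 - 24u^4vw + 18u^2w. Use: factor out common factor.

3u^2v^2w^3 - 24u^4vw + 18u^2w
= 3(u^2v^2w^3 - 8u^4vw + 6u^2w)    [factor out 3]
= 3u^2w(v^2w^2 - 8u^2v + 6)    [factor out u^2w]

3u^2w(v^2w^2 - 8u^2v + 6)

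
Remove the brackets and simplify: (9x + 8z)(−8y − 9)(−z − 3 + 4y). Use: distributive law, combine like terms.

72xyz − 108xy − 288xy^2 + 81xz + 243x + 64yz^2 − 96yz − 256y^2z + 72z^2 + 216z

(9x + 8z)(−8y − 9)(−z − 3 + 4y)
= (−72xy − 81x − 64yz − 72z)(−z − 3 + 4y)    [distributive law]
= 72xyz + 216xy − 288xy^2 + 81xz + 243x − 324xy + 64yz^2 + 192yz − 256y^2z + 72z^2 + 216z − 288yz    [distributive law]
= 72xyz − 108xy − 288xy^2 + 81xz + 243x + 64yz^2 − 96yz − 256y^2z + 72z^2 + 216z    [combine like terms]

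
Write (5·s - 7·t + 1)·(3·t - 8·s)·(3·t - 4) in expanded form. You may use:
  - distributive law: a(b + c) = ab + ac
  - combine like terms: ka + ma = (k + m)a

213·s·t^2 - 308·s·t - 120·s^2·t + 160·s^2 - 63·t^3 + 93·t^2 - 12·t + 32·s

(5·s - 7·t + 1)·(3·t - 8·s)·(3·t - 4)
= (15·s·t - 40·s^2 - 21·t^2 + 56·s·t + 3·t - 8·s)·(3·t - 4)    [distributive law]
= (71·s·t - 40·s^2 - 21·t^2 + 3·t - 8·s)·(3·t - 4)    [combine like terms]
= 213·s·t^2 - 284·s·t - 120·s^2·t + 160·s^2 - 63·t^3 + 84·t^2 + 9·t^2 - 12·t - 24·s·t + 32·s    [distributive law]
= 213·s·t^2 - 308·s·t - 120·s^2·t + 160·s^2 - 63·t^3 + 93·t^2 - 12·t + 32·s    [combine like terms]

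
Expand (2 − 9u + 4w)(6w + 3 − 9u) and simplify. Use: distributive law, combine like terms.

24w + 6 − 45u − 90uw + 81u^2 + 24w^2

(2 − 9u + 4w)(6w + 3 − 9u)
= 12w + 6 − 18u − 54uw − 27u + 81u^2 + 24w^2 + 12w − 36uw    [distributive law]
= 24w + 6 − 45u − 90uw + 81u^2 + 24w^2    [combine like terms]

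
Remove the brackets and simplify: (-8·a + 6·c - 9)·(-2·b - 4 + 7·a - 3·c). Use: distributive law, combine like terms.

16·a·b - 31·a - 56·a^2 + 66·a·c - 12·b·c + 3·c - 18·c^2 + 18·b + 36

(-8·a + 6·c - 9)·(-2·b - 4 + 7·a - 3·c)
= 16·a·b + 32·a - 56·a^2 + 24·a·c - 12·b·c - 24·c + 42·a·c - 18·c^2 + 18·b + 36 - 63·a + 27·c    [distributive law]
= 16·a·b - 31·a - 56·a^2 + 66·a·c - 12·b·c + 3·c - 18·c^2 + 18·b + 36    [combine like terms]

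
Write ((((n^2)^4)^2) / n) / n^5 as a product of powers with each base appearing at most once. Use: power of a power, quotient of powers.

((((n^2)^4)^2) / n) / n^5
= (((n^2)^8) / n) / n^5    [power of a power]
= (n^16 / n) / n^5    [power of a power]
= n^15 / n^5    [quotient of powers]
= n^10    [quotient of powers]

n^10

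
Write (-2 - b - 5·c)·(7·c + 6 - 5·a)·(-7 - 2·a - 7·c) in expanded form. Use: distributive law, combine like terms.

(-2 - b - 5·c)·(7·c + 6 - 5·a)·(-7 - 2·a - 7·c)
= (-14·c - 12 + 10·a - 7·b·c - 6·b + 5·a·b - 35·c^2 - 30·c + 25·a·c)·(-7 - 2·a - 7·c)    [distributive law]
= (-44·c - 12 + 10·a - 7·b·c - 6·b + 5·a·b - 35·c^2 + 25·a·c)·(-7 - 2·a - 7·c)    [combine like terms]
= 308·c + 88·a·c + 308·c^2 + 84 + 24·a + 84·c - 70·a - 20·a^2 - 70·a·c + 49·b·c + 14·a·b·c + 49·b·c^2 + 42·b + 12·a·b + 42·b·c - 35·a·b - 10·a^2·b - 35·a·b·c + 245·c^2 + 70·a·c^2 + 245·c^3 - 175·a·c - 50·a^2·c - 175·a·c^2    [distributive law]
= 392·c - 157·a·c + 553·c^2 + 84 - 46·a - 20·a^2 + 91·b·c - 21·a·b·c + 49·b·c^2 + 42·b - 23·a·b - 10·a^2·b - 105·a·c^2 + 245·c^3 - 50·a^2·c    [combine like terms]

392·c - 157·a·c + 553·c^2 + 84 - 46·a - 20·a^2 + 91·b·c - 21·a·b·c + 49·b·c^2 + 42·b - 23·a·b - 10·a^2·b - 105·a·c^2 + 245·c^3 - 50·a^2·c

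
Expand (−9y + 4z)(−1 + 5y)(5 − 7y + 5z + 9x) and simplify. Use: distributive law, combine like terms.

(−9y + 4z)(−1 + 5y)(5 − 7y + 5z + 9x)
= (9y − 45y^2 − 4z + 20yz)(5 − 7y + 5z + 9x)    [distributive law]
= 45y − 63y^2 + 45yz + 81xy − 225y^2 + 315y^3 − 225y^2z − 405xy^2 − 20z + 28yz − 20z^2 − 36xz + 100yz − 140y^2z + 100yz^2 + 180xyz    [distributive law]
= 45y − 288y^2 + 173yz + 81xy + 315y^3 − 365y^2z − 405xy^2 − 20z − 20z^2 − 36xz + 100yz^2 + 180xyz    [combine like terms]

45y − 288y^2 + 173yz + 81xy + 315y^3 − 365y^2z − 405xy^2 − 20z − 20z^2 − 36xz + 100yz^2 + 180xyz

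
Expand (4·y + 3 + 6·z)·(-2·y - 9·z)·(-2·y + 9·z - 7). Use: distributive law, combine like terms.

16·y³ + 24·y²·z + 68·y² - 324·y·z² + 336·y·z + 42·y + 135·z² + 189·z - 486·z³

(4·y + 3 + 6·z)·(-2·y - 9·z)·(-2·y + 9·z - 7)
= (-8·y² - 36·y·z - 6·y - 27·z - 12·y·z - 54·z²)·(-2·y + 9·z - 7)    [distributive law]
= (-8·y² - 48·y·z - 6·y - 27·z - 54·z²)·(-2·y + 9·z - 7)    [combine like terms]
= 16·y³ - 72·y²·z + 56·y² + 96·y²·z - 432·y·z² + 336·y·z + 12·y² - 54·y·z + 42·y + 54·y·z - 243·z² + 189·z + 108·y·z² - 486·z³ + 378·z²    [distributive law]
= 16·y³ + 24·y²·z + 68·y² - 324·y·z² + 336·y·z + 42·y + 135·z² + 189·z - 486·z³    [combine like terms]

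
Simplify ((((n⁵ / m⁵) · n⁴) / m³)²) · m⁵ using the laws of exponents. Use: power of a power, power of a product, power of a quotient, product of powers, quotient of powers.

m⁻¹¹n¹⁸

((((n⁵ / m⁵) · n⁴) / m³)²) · m⁵
= ((((n⁵ / m⁵) · n⁴)²) / ((m³)²)) · m⁵    [power of a quotient]
= ((((n⁵ / m⁵)²) · ((n⁴)²)) / ((m³)²)) · m⁵    [power of a product]
= (((((n⁵)²) / ((m⁵)²)) · ((n⁴)²)) / ((m³)²)) · m⁵    [power of a quotient]
= (((n¹⁰ / ((m⁵)²)) · ((n⁴)²)) / ((m³)²)) · m⁵    [power of a power]
= (((n¹⁰ / m¹⁰) · ((n⁴)²)) / ((m³)²)) · m⁵    [power of a power]
= (((n¹⁰ / m¹⁰) · n⁸) / ((m³)²)) · m⁵    [power of a power]
= (((n¹⁰ / m¹⁰) · n⁸) / m⁶) · m⁵    [power of a power]
= m⁻¹¹n¹⁸    [quotient of powers; product of powers]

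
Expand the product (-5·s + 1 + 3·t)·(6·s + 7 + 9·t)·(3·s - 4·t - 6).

-90·s³ + 39·s²·t + 93·s² + 368·s·t + 195·s + 189·s·t² - 208·t - 42 - 282·t² - 108·t³

(-5·s + 1 + 3·t)·(6·s + 7 + 9·t)·(3·s - 4·t - 6)
= (-30·s² - 35·s - 45·s·t + 6·s + 7 + 9·t + 18·s·t + 21·t + 27·t²)·(3·s - 4·t - 6)    [distributive law]
= (-30·s² - 29·s - 27·s·t + 7 + 30·t + 27·t²)·(3·s - 4·t - 6)    [combine like terms]
= -90·s³ + 120·s²·t + 180·s² - 87·s² + 116·s·t + 174·s - 81·s²·t + 108·s·t² + 162·s·t + 21·s - 28·t - 42 + 90·s·t - 120·t² - 180·t + 81·s·t² - 108·t³ - 162·t²    [distributive law]
= -90·s³ + 39·s²·t + 93·s² + 368·s·t + 195·s + 189·s·t² - 208·t - 42 - 282·t² - 108·t³    [combine like terms]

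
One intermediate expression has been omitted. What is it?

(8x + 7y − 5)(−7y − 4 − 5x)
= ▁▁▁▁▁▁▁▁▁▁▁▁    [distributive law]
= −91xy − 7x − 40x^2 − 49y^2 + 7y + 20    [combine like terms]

After distributive law, the bracketed line is:

−56xy − 32x − 40x^2 − 49y^2 − 28y − 35xy + 35y + 20 + 25x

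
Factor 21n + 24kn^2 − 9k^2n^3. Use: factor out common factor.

3n(7 + 8kn − 3k^2n^2)

21n + 24kn^2 − 9k^2n^3
= 3(7n + 8kn^2 − 3k^2n^3)    [factor out 3]
= 3n(7 + 8kn − 3k^2n^2)    [factor out n]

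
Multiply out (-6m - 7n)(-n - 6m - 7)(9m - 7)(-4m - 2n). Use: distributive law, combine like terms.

(-6m - 7n)(-n - 6m - 7)(9m - 7)(-4m - 2n)
= (6mn + 36m^2 + 42m + 7n^2 + 42mn + 49n)(9m - 7)(-4m - 2n)    [distributive law]
= (48mn + 36m^2 + 42m + 7n^2 + 49n)(9m - 7)(-4m - 2n)    [combine like terms]
= (432m^2n - 336mn + 324m^3 - 252m^2 + 378m^2 - 294m + 63mn^2 - 49n^2 + 441mn - 343n)(-4m - 2n)    [distributive law]
= (432m^2n + 105mn + 324m^3 + 126m^2 - 294m + 63mn^2 - 49n^2 - 343n)(-4m - 2n)    [combine like terms]
= -1728m^3n - 864m^2n^2 - 420m^2n - 210mn^2 - 1296m^4 - 648m^3n - 504m^3 - 252m^2n + 1176m^2 + 588mn - 252m^2n^2 - 126mn^3 + 196mn^2 + 98n^3 + 1372mn + 686n^2    [distributive law]
= -2376m^3n - 1116m^2n^2 - 672m^2n - 14mn^2 - 1296m^4 - 504m^3 + 1176m^2 + 1960mn - 126mn^3 + 98n^3 + 686n^2    [combine like terms]

-2376m^3n - 1116m^2n^2 - 672m^2n - 14mn^2 - 1296m^4 - 504m^3 + 1176m^2 + 1960mn - 126mn^3 + 98n^3 + 686n^2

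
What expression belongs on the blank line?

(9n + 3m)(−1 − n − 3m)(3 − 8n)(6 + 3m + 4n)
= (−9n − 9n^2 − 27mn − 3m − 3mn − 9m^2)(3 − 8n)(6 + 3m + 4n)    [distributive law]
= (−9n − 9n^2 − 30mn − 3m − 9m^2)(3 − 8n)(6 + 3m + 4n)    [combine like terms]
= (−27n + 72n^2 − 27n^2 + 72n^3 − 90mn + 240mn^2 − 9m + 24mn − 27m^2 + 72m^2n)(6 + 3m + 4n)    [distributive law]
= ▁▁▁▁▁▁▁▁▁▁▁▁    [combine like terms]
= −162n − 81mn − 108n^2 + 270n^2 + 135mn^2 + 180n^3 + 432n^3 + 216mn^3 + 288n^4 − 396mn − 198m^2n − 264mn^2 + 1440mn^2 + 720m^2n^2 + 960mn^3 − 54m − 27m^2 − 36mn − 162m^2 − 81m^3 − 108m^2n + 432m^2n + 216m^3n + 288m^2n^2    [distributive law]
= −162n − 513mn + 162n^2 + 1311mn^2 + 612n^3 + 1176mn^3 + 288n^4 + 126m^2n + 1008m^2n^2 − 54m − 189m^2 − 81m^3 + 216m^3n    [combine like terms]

By combine like terms:

(−27n + 45n^2 + 72n^3 − 66mn + 240mn^2 − 9m − 27m^2 + 72m^2n)(6 + 3m + 4n)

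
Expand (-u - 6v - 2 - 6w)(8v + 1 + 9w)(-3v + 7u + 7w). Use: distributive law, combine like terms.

-312uv^2 - 56u^2v - 743uvw - 151uv - 7u^2 - 175uw - 63u^2w - 441uw^2 + 144v^3 - 30v^2w + 66v^2 - 82vw - 552vw^2 + 6v - 14u - 14w - 168w^2 - 378w^3

(-u - 6v - 2 - 6w)(8v + 1 + 9w)(-3v + 7u + 7w)
= (-8uv - u - 9uw - 48v^2 - 6v - 54vw - 16v - 2 - 18w - 48vw - 6w - 54w^2)(-3v + 7u + 7w)    [distributive law]
= (-8uv - u - 9uw - 48v^2 - 22v - 102vw - 2 - 24w - 54w^2)(-3v + 7u + 7w)    [combine like terms]
= 24uv^2 - 56u^2v - 56uvw + 3uv - 7u^2 - 7uw + 27uvw - 63u^2w - 63uw^2 + 144v^3 - 336uv^2 - 336v^2w + 66v^2 - 154uv - 154vw + 306v^2w - 714uvw - 714vw^2 + 6v - 14u - 14w + 72vw - 168uw - 168w^2 + 162vw^2 - 378uw^2 - 378w^3    [distributive law]
= -312uv^2 - 56u^2v - 743uvw - 151uv - 7u^2 - 175uw - 63u^2w - 441uw^2 + 144v^3 - 30v^2w + 66v^2 - 82vw - 552vw^2 + 6v - 14u - 14w - 168w^2 - 378w^3    [combine like terms]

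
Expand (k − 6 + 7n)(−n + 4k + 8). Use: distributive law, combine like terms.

(k − 6 + 7n)(−n + 4k + 8)
= −kn + 4k^2 + 8k + 6n − 24k − 48 − 7n^2 + 28kn + 56n    [distributive law]
= 27kn + 4k^2 − 16k + 62n − 48 − 7n^2    [combine like terms]

27kn + 4k^2 − 16k + 62n − 48 − 7n^2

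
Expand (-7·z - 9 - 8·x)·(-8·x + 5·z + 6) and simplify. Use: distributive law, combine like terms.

(-7·z - 9 - 8·x)·(-8·x + 5·z + 6)
= 56·x·z - 35·z² - 42·z + 72·x - 45·z - 54 + 64·x² - 40·x·z - 48·x    [distributive law]
= 16·x·z - 35·z² - 87·z + 24·x - 54 + 64·x²    [combine like terms]

16·x·z - 35·z² - 87·z + 24·x - 54 + 64·x²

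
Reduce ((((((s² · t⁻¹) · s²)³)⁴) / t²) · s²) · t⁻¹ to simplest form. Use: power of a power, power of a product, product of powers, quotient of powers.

((((((s² · t⁻¹) · s²)³)⁴) / t²) · s²) · t⁻¹
= (((((s² · t⁻¹) · s²)¹²) / t²) · s²) · t⁻¹    [power of a power]
= (((((s² · t⁻¹)¹²) · ((s²)¹²)) / t²) · s²) · t⁻¹    [power of a product]
= ((((((s²)¹²) · ((t⁻¹)¹²)) · ((s²)¹²)) / t²) · s²) · t⁻¹    [power of a product]
= ((((s²⁴ · ((t⁻¹)¹²)) · ((s²)¹²)) / t²) · s²) · t⁻¹    [power of a power]
= ((((s²⁴ · t⁻¹²) · ((s²)¹²)) / t²) · s²) · t⁻¹    [power of a power]
= ((((s²⁴ · t⁻¹²) · s²⁴) / t²) · s²) · t⁻¹    [power of a power]
= s⁵⁰·t⁻¹⁵    [quotient of powers; product of powers]

s⁵⁰·t⁻¹⁵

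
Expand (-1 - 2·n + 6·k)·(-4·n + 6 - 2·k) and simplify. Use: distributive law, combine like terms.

-8·n - 6 + 38·k + 8·n² - 20·k·n - 12·k²

(-1 - 2·n + 6·k)·(-4·n + 6 - 2·k)
= 4·n - 6 + 2·k + 8·n² - 12·n + 4·k·n - 24·k·n + 36·k - 12·k²    [distributive law]
= -8·n - 6 + 38·k + 8·n² - 20·k·n - 12·k²    [combine like terms]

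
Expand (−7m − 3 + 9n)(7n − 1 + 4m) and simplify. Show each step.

(−7m − 3 + 9n)(7n − 1 + 4m)
= −49mn + 7m − 28m^2 − 21n + 3 − 12m + 63n^2 − 9n + 36mn    [distributive law]
= −13mn − 5m − 28m^2 − 30n + 3 + 63n^2    [combine like terms]

−13mn − 5m − 28m^2 − 30n + 3 + 63n^2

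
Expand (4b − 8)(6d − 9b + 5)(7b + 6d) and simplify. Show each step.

(4b − 8)(6d − 9b + 5)(7b + 6d)
= (24bd − 36b^2 + 20b − 48d + 72b − 40)(7b + 6d)    [distributive law]
= (24bd − 36b^2 + 92b − 48d − 40)(7b + 6d)    [combine like terms]
= 168b^2d + 144bd^2 − 252b^3 − 216b^2d + 644b^2 + 552bd − 336bd − 288d^2 − 280b − 240d    [distributive law]
= −48b^2d + 144bd^2 − 252b^3 + 644b^2 + 216bd − 288d^2 − 280b − 240d    [combine like terms]

−48b^2d + 144bd^2 − 252b^3 + 644b^2 + 216bd − 288d^2 − 280b − 240d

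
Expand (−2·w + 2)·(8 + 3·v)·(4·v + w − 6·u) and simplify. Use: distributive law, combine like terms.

(−2·w + 2)·(8 + 3·v)·(4·v + w − 6·u)
= (−16·w − 6·v·w + 16 + 6·v)·(4·v + w − 6·u)    [distributive law]
= −64·v·w − 16·w² + 96·u·w − 24·v²·w − 6·v·w² + 36·u·v·w + 64·v + 16·w − 96·u + 24·v² + 6·v·w − 36·u·v    [distributive law]
= −58·v·w − 16·w² + 96·u·w − 24·v²·w − 6·v·w² + 36·u·v·w + 64·v + 16·w − 96·u + 24·v² − 36·u·v    [combine like terms]

−58·v·w − 16·w² + 96·u·w − 24·v²·w − 6·v·w² + 36·u·v·w + 64·v + 16·w − 96·u + 24·v² − 36·u·v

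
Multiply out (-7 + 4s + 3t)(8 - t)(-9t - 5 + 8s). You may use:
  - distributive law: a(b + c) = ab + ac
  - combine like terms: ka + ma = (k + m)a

(-7 + 4s + 3t)(8 - t)(-9t - 5 + 8s)
= (-56 + 7t + 32s - 4st + 24t - 3t^2)(-9t - 5 + 8s)    [distributive law]
= (-56 + 31t + 32s - 4st - 3t^2)(-9t - 5 + 8s)    [combine like terms]
= 504t + 280 - 448s - 279t^2 - 155t + 248st - 288st - 160s + 256s^2 + 36st^2 + 20st - 32s^2t + 27t^3 + 15t^2 - 24st^2    [distributive law]
= 349t + 280 - 608s - 264t^2 - 20st + 256s^2 + 12st^2 - 32s^2t + 27t^3    [combine like terms]

349t + 280 - 608s - 264t^2 - 20st + 256s^2 + 12st^2 - 32s^2t + 27t^3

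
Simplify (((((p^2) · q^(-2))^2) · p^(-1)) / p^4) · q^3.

(((((p^2) · q^(-2))^2) · p^(-1)) / p^4) · q^3
= (((((p^2)^2) · ((q^(-2))^2)) · p^(-1)) / p^4) · q^3    [power of a product]
= ((((p^4) · ((q^(-2))^2)) · p^(-1)) / p^4) · q^3    [power of a power]
= (((p^4 · q^(-4)) · p^(-1)) / p^4) · q^3    [power of a power]
= p^(-1)·q^(-1)    [quotient of powers; product of powers]

p^(-1)·q^(-1)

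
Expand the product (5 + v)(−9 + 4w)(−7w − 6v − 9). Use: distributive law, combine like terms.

(5 + v)(−9 + 4w)(−7w − 6v − 9)
= (−45 + 20w − 9v + 4vw)(−7w − 6v − 9)    [distributive law]
= 315w + 270v + 405 − 140w^2 − 120vw − 180w + 63vw + 54v^2 + 81v − 28vw^2 − 24v^2w − 36vw    [distributive law]
= 135w + 351v + 405 − 140w^2 − 93vw + 54v^2 − 28vw^2 − 24v^2w    [combine like terms]

135w + 351v + 405 − 140w^2 − 93vw + 54v^2 − 28vw^2 − 24v^2w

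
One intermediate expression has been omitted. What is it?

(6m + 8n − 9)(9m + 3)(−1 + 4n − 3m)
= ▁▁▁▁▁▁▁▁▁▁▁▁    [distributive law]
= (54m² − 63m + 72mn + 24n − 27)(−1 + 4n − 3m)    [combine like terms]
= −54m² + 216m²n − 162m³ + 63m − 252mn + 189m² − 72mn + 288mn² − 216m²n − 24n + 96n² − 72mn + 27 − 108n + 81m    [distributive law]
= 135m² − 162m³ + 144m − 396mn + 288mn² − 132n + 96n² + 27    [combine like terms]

Applying distributive law to the line above:

(54m² + 18m + 72mn + 24n − 81m − 27)(−1 + 4n − 3m)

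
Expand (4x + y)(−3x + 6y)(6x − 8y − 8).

−72x³ + 222x²y + 96x² − 132xy² − 168xy − 48y³ − 48y²

(4x + y)(−3x + 6y)(6x − 8y − 8)
= (−12x² + 24xy − 3xy + 6y²)(6x − 8y − 8)    [distributive law]
= (−12x² + 21xy + 6y²)(6x − 8y − 8)    [combine like terms]
= −72x³ + 96x²y + 96x² + 126x²y − 168xy² − 168xy + 36xy² − 48y³ − 48y²    [distributive law]
= −72x³ + 222x²y + 96x² − 132xy² − 168xy − 48y³ − 48y²    [combine like terms]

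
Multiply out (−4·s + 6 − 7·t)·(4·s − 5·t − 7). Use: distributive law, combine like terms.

−16·s² − 8·s·t + 52·s + 19·t − 42 + 35·t²

(−4·s + 6 − 7·t)·(4·s − 5·t − 7)
= −16·s² + 20·s·t + 28·s + 24·s − 30·t − 42 − 28·s·t + 35·t² + 49·t    [distributive law]
= −16·s² − 8·s·t + 52·s + 19·t − 42 + 35·t²    [combine like terms]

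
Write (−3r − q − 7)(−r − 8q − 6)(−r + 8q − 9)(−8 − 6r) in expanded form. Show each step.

336r³ + 18r⁴ + 530qr² + 6qr³ + 2018r² − 4080q²r − 1152q²r² + 2028qr + 4404r − 512q³ − 384q³r − 3392q² + 1776q + 3024

(−3r − q − 7)(−r − 8q − 6)(−r + 8q − 9)(−8 − 6r)
= (3r² + 24qr + 18r + qr + 8q² + 6q + 7r + 56q + 42)(−r + 8q − 9)(−8 − 6r)    [distributive law]
= (3r² + 25qr + 25r + 8q² + 62q + 42)(−r + 8q − 9)(−8 − 6r)    [combine like terms]
= (−3r³ + 24qr² − 27r² − 25qr² + 200q²r − 225qr − 25r² + 200qr − 225r − 8q²r + 64q³ − 72q² − 62qr + 496q² − 558q − 42r + 336q − 378)(−8 − 6r)    [distributive law]
= (−3r³ − qr² − 52r² + 192q²r − 87qr − 267r + 64q³ + 424q² − 222q − 378)(−8 − 6r)    [combine like terms]
= 24r³ + 18r⁴ + 8qr² + 6qr³ + 416r² + 312r³ − 1536q²r − 1152q²r² + 696qr + 522qr² + 2136r + 1602r² − 512q³ − 384q³r − 3392q² − 2544q²r + 1776q + 1332qr + 3024 + 2268r    [distributive law]
= 336r³ + 18r⁴ + 530qr² + 6qr³ + 2018r² − 4080q²r − 1152q²r² + 2028qr + 4404r − 512q³ − 384q³r − 3392q² + 1776q + 3024    [combine like terms]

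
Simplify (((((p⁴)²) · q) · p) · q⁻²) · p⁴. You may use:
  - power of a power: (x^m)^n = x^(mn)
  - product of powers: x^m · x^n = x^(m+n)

p¹³·q⁻¹

(((((p⁴)²) · q) · p) · q⁻²) · p⁴
= (((p⁸ · q) · p) · q⁻²) · p⁴    [power of a power]
= p¹³·q⁻¹    [product of powers]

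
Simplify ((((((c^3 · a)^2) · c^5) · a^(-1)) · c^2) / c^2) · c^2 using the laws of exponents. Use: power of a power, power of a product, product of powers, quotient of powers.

((((((c^3 · a)^2) · c^5) · a^(-1)) · c^2) / c^2) · c^2
= (((((((c^3)^2) · (a^2)) · c^5) · a^(-1)) · c^2) / c^2) · c^2    [power of a product]
= (((((c^6 · (a^2)) · c^5) · a^(-1)) · c^2) / c^2) · c^2    [power of a power]
= a·c^13    [quotient of powers; product of powers]

a·c^13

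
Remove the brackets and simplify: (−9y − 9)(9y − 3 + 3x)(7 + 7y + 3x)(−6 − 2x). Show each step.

(−9y − 9)(9y − 3 + 3x)(7 + 7y + 3x)(−6 − 2x)
= (−81y^2 + 27y − 27xy − 81y + 27 − 27x)(7 + 7y + 3x)(−6 − 2x)    [distributive law]
= (−81y^2 − 54y − 27xy + 27 − 27x)(7 + 7y + 3x)(−6 − 2x)    [combine like terms]
= (−567y^2 − 567y^3 − 243xy^2 − 378y − 378y^2 − 162xy − 189xy − 189xy^2 − 81x^2y + 189 + 189y + 81x − 189x − 189xy − 81x^2)(−6 − 2x)    [distributive law]
= (−945y^2 − 567y^3 − 432xy^2 − 189y − 540xy − 81x^2y + 189 − 108x − 81x^2)(−6 − 2x)    [combine like terms]
= 5670y^2 + 1890xy^2 + 3402y^3 + 1134xy^3 + 2592xy^2 + 864x^2y^2 + 1134y + 378xy + 3240xy + 1080x^2y + 486x^2y + 162x^3y − 1134 − 378x + 648x + 216x^2 + 486x^2 + 162x^3    [distributive law]
= 5670y^2 + 4482xy^2 + 3402y^3 + 1134xy^3 + 864x^2y^2 + 1134y + 3618xy + 1566x^2y + 162x^3y − 1134 + 270x + 702x^2 + 162x^3    [combine like terms]

5670y^2 + 4482xy^2 + 3402y^3 + 1134xy^3 + 864x^2y^2 + 1134y + 3618xy + 1566x^2y + 162x^3y − 1134 + 270x + 702x^2 + 162x^3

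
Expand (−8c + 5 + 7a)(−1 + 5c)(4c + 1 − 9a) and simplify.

(−8c + 5 + 7a)(−1 + 5c)(4c + 1 − 9a)
= (8c − 40c² − 5 + 25c − 7a + 35ac)(4c + 1 − 9a)    [distributive law]
= (33c − 40c² − 5 − 7a + 35ac)(4c + 1 − 9a)    [combine like terms]
= 132c² + 33c − 297ac − 160c³ − 40c² + 360ac² − 20c − 5 + 45a − 28ac − 7a + 63a² + 140ac² + 35ac − 315a²c    [distributive law]
= 92c² + 13c − 290ac − 160c³ + 500ac² − 5 + 38a + 63a² − 315a²c    [combine like terms]

92c² + 13c − 290ac − 160c³ + 500ac² − 5 + 38a + 63a² − 315a²c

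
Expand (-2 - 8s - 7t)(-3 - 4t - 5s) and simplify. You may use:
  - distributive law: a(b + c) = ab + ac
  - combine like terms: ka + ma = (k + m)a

(-2 - 8s - 7t)(-3 - 4t - 5s)
= 6 + 8t + 10s + 24s + 32st + 40s^2 + 21t + 28t^2 + 35st    [distributive law]
= 6 + 29t + 34s + 67st + 40s^2 + 28t^2    [combine like terms]

6 + 29t + 34s + 67st + 40s^2 + 28t^2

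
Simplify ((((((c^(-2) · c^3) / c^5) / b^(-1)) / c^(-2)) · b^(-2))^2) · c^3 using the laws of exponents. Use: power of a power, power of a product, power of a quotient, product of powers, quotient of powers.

((((((c^(-2) · c^3) / c^5) / b^(-1)) / c^(-2)) · b^(-2))^2) · c^3
= ((((((c^(-2) · c^3) / c^5) / b^(-1)) / c^(-2))^2) · ((b^(-2))^2)) · c^3    [power of a product]
= ((((((c^(-2) · c^3) / c^5) / b^(-1))^2) / ((c^(-2))^2)) · ((b^(-2))^2)) · c^3    [power of a quotient]
= ((((((c^(-2) · c^3) / c^5)^2) / ((b^(-1))^2)) / ((c^(-2))^2)) · ((b^(-2))^2)) · c^3    [power of a quotient]
= ((((((c^(-2) · c^3)^2) / ((c^5)^2)) / ((b^(-1))^2)) / ((c^(-2))^2)) · ((b^(-2))^2)) · c^3    [power of a quotient]
= (((((((c^(-2))^2) · ((c^3)^2)) / ((c^5)^2)) / ((b^(-1))^2)) / ((c^(-2))^2)) · ((b^(-2))^2)) · c^3    [power of a product]
= (((((c^(-4) · ((c^3)^2)) / ((c^5)^2)) / ((b^(-1))^2)) / ((c^(-2))^2)) · ((b^(-2))^2)) · c^3    [power of a power]
= (((((c^(-4) · c^6) / ((c^5)^2)) / ((b^(-1))^2)) / ((c^(-2))^2)) · ((b^(-2))^2)) · c^3    [power of a power]
= ((((c^2 / ((c^5)^2)) / ((b^(-1))^2)) / ((c^(-2))^2)) · ((b^(-2))^2)) · c^3    [product of powers]
= ((((c^2 / c^10) / ((b^(-1))^2)) / ((c^(-2))^2)) · ((b^(-2))^2)) · c^3    [power of a power]
= (((c^(-8) / ((b^(-1))^2)) / ((c^(-2))^2)) · ((b^(-2))^2)) · c^3    [quotient of powers]
= (((c^(-8) / b^(-2)) / ((c^(-2))^2)) · ((b^(-2))^2)) · c^3    [power of a power]
= (((c^(-8) / b^(-2)) / c^(-4)) · ((b^(-2))^2)) · c^3    [power of a power]
= (((c^(-8) / b^(-2)) / c^(-4)) · b^(-4)) · c^3    [power of a power]
= b^(-2)·c^(-1)    [quotient of powers; product of powers]

b^(-2)·c^(-1)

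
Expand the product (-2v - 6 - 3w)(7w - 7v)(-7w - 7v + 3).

(-2v - 6 - 3w)(7w - 7v)(-7w - 7v + 3)
= (-14vw + 14v² - 42w + 42v - 21w² + 21vw)(-7w - 7v + 3)    [distributive law]
= (7vw + 14v² - 42w + 42v - 21w²)(-7w - 7v + 3)    [combine like terms]
= -49vw² - 49v²w + 21vw - 98v²w - 98v³ + 42v² + 294w² + 294vw - 126w - 294vw - 294v² + 126v + 147w³ + 147vw² - 63w²    [distributive law]
= 98vw² - 147v²w + 21vw - 98v³ - 252v² + 231w² - 126w + 126v + 147w³    [combine like terms]

98vw² - 147v²w + 21vw - 98v³ - 252v² + 231w² - 126w + 126v + 147w³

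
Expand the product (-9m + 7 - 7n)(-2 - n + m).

25m + 2mn - 9m^2 - 14 + 7n + 7n^2

(-9m + 7 - 7n)(-2 - n + m)
= 18m + 9mn - 9m^2 - 14 - 7n + 7m + 14n + 7n^2 - 7mn    [distributive law]
= 25m + 2mn - 9m^2 - 14 + 7n + 7n^2    [combine like terms]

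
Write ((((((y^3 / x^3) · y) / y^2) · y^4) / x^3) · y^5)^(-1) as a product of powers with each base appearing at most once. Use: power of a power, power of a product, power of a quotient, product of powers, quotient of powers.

((((((y^3 / x^3) · y) / y^2) · y^4) / x^3) · y^5)^(-1)
= ((((((y^3 / x^3) · y) / y^2) · y^4) / x^3)^(-1)) · ((y^5)^(-1))    [power of a product]
= ((((((y^3 / x^3) · y) / y^2) · y^4)^(-1)) / ((x^3)^(-1))) · ((y^5)^(-1))    [power of a quotient]
= ((((((y^3 / x^3) · y) / y^2)^(-1)) · ((y^4)^(-1))) / ((x^3)^(-1))) · ((y^5)^(-1))    [power of a product]
= ((((((y^3 / x^3) · y)^(-1)) / ((y^2)^(-1))) · ((y^4)^(-1))) / ((x^3)^(-1))) · ((y^5)^(-1))    [power of a quotient]
= ((((((y^3 / x^3)^(-1)) · (y^(-1))) / ((y^2)^(-1))) · ((y^4)^(-1))) / ((x^3)^(-1))) · ((y^5)^(-1))    [power of a product]
= (((((((y^3)^(-1)) / ((x^3)^(-1))) · (y^(-1))) / ((y^2)^(-1))) · ((y^4)^(-1))) / ((x^3)^(-1))) · ((y^5)^(-1))    [power of a quotient]
= (((((y^(-3) / ((x^3)^(-1))) · (y^(-1))) / ((y^2)^(-1))) · ((y^4)^(-1))) / ((x^3)^(-1))) · ((y^5)^(-1))    [power of a power]
= (((((y^(-3) / x^(-3)) · (y^(-1))) / ((y^2)^(-1))) · ((y^4)^(-1))) / ((x^3)^(-1))) · ((y^5)^(-1))    [power of a power]
= (((((y^(-3) / x^(-3)) · y^(-1)) / y^(-2)) · ((y^4)^(-1))) / ((x^3)^(-1))) · ((y^5)^(-1))    [power of a power]
= (((((y^(-3) / x^(-3)) · y^(-1)) / y^(-2)) · y^(-4)) / ((x^3)^(-1))) · ((y^5)^(-1))    [power of a power]
= (((((y^(-3) / x^(-3)) · y^(-1)) / y^(-2)) · y^(-4)) / x^(-3)) · ((y^5)^(-1))    [power of a power]
= (((((y^(-3) / x^(-3)) · y^(-1)) / y^(-2)) · y^(-4)) / x^(-3)) · y^(-5)    [power of a power]
= x^6y^(-11)    [quotient of powers; product of powers]

x^6y^(-11)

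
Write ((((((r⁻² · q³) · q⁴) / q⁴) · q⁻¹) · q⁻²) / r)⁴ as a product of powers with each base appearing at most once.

((((((r⁻² · q³) · q⁴) / q⁴) · q⁻¹) · q⁻²) / r)⁴
= ((((((r⁻² · q³) · q⁴) / q⁴) · q⁻¹) · q⁻²)⁴) / (r⁴)    [power of a quotient]
= ((((((r⁻² · q³) · q⁴) / q⁴) · q⁻¹)⁴) · ((q⁻²)⁴)) / (r⁴)    [power of a product]
= ((((((r⁻² · q³) · q⁴) / q⁴)⁴) · ((q⁻¹)⁴)) · ((q⁻²)⁴)) / (r⁴)    [power of a product]
= ((((((r⁻² · q³) · q⁴)⁴) / ((q⁴)⁴)) · ((q⁻¹)⁴)) · ((q⁻²)⁴)) / (r⁴)    [power of a quotient]
= ((((((r⁻² · q³)⁴) · ((q⁴)⁴)) / ((q⁴)⁴)) · ((q⁻¹)⁴)) · ((q⁻²)⁴)) / (r⁴)    [power of a product]
= (((((((r⁻²)⁴) · ((q³)⁴)) · ((q⁴)⁴)) / ((q⁴)⁴)) · ((q⁻¹)⁴)) · ((q⁻²)⁴)) / (r⁴)    [power of a product]
= (((((r⁻⁸ · ((q³)⁴)) · ((q⁴)⁴)) / ((q⁴)⁴)) · ((q⁻¹)⁴)) · ((q⁻²)⁴)) / (r⁴)    [power of a power]
= (((((r⁻⁸ · q¹²) · ((q⁴)⁴)) / ((q⁴)⁴)) · ((q⁻¹)⁴)) · ((q⁻²)⁴)) / (r⁴)    [power of a power]
= (((((r⁻⁸ · q¹²) · q¹⁶) / ((q⁴)⁴)) · ((q⁻¹)⁴)) · ((q⁻²)⁴)) / (r⁴)    [power of a power]
= (((((r⁻⁸ · q¹²) · q¹⁶) / q¹⁶) · ((q⁻¹)⁴)) · ((q⁻²)⁴)) / (r⁴)    [power of a power]
= (((((r⁻⁸ · q¹²) · q¹⁶) / q¹⁶) · q⁻⁴) · ((q⁻²)⁴)) / (r⁴)    [power of a power]
= (((((r⁻⁸ · q¹²) · q¹⁶) / q¹⁶) · q⁻⁴) · q⁻⁸) / (r⁴)    [power of a power]
= r⁻¹²    [quotient of powers; product of powers]

r⁻¹²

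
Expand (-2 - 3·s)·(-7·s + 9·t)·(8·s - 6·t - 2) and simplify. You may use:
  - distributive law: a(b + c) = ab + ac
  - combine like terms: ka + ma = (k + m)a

(-2 - 3·s)·(-7·s + 9·t)·(8·s - 6·t - 2)
= (14·s - 18·t + 21·s^2 - 27·s·t)·(8·s - 6·t - 2)    [distributive law]
= 112·s^2 - 84·s·t - 28·s - 144·s·t + 108·t^2 + 36·t + 168·s^3 - 126·s^2·t - 42·s^2 - 216·s^2·t + 162·s·t^2 + 54·s·t    [distributive law]
= 70·s^2 - 174·s·t - 28·s + 108·t^2 + 36·t + 168·s^3 - 342·s^2·t + 162·s·t^2    [combine like terms]

70·s^2 - 174·s·t - 28·s + 108·t^2 + 36·t + 168·s^3 - 342·s^2·t + 162·s·t^2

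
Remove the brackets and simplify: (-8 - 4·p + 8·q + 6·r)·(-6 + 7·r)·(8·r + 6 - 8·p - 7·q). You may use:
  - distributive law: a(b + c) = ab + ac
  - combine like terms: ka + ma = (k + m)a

(-8 - 4·p + 8·q + 6·r)·(-6 + 7·r)·(8·r + 6 - 8·p - 7·q)
= (48 - 56·r + 24·p - 28·p·r - 48·q + 56·q·r - 36·r + 42·r²)·(8·r + 6 - 8·p - 7·q)    [distributive law]
= (48 - 92·r + 24·p - 28·p·r - 48·q + 56·q·r + 42·r²)·(8·r + 6 - 8·p - 7·q)    [combine like terms]
= 384·r + 288 - 384·p - 336·q - 736·r² - 552·r + 736·p·r + 644·q·r + 192·p·r + 144·p - 192·p² - 168·p·q - 224·p·r² - 168·p·r + 224·p²·r + 196·p·q·r - 384·q·r - 288·q + 384·p·q + 336·q² + 448·q·r² + 336·q·r - 448·p·q·r - 392·q²·r + 336·r³ + 252·r² - 336·p·r² - 294·q·r²    [distributive law]
= -168·r + 288 - 240·p - 624·q - 484·r² + 760·p·r + 596·q·r - 192·p² + 216·p·q - 560·p·r² + 224·p²·r - 252·p·q·r + 336·q² + 154·q·r² - 392·q²·r + 336·r³    [combine like terms]

-168·r + 288 - 240·p - 624·q - 484·r² + 760·p·r + 596·q·r - 192·p² + 216·p·q - 560·p·r² + 224·p²·r - 252·p·q·r + 336·q² + 154·q·r² - 392·q²·r + 336·r³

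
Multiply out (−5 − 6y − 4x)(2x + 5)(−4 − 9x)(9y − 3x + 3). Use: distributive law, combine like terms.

3699xy − 129x^2 + 735x + 2088x^2y − 690x^3 + 1260y + 300 + 2862xy^2 + 972x^2y^2 + 324x^3y + 1080y^2 − 216x^4

(−5 − 6y − 4x)(2x + 5)(−4 − 9x)(9y − 3x + 3)
= (−10x − 25 − 12xy − 30y − 8x^2 − 20x)(−4 − 9x)(9y − 3x + 3)    [distributive law]
= (−30x − 25 − 12xy − 30y − 8x^2)(−4 − 9x)(9y − 3x + 3)    [combine like terms]
= (120x + 270x^2 + 100 + 225x + 48xy + 108x^2y + 120y + 270xy + 32x^2 + 72x^3)(9y − 3x + 3)    [distributive law]
= (345x + 302x^2 + 100 + 318xy + 108x^2y + 120y + 72x^3)(9y − 3x + 3)    [combine like terms]
= 3105xy − 1035x^2 + 1035x + 2718x^2y − 906x^3 + 906x^2 + 900y − 300x + 300 + 2862xy^2 − 954x^2y + 954xy + 972x^2y^2 − 324x^3y + 324x^2y + 1080y^2 − 360xy + 360y + 648x^3y − 216x^4 + 216x^3    [distributive law]
= 3699xy − 129x^2 + 735x + 2088x^2y − 690x^3 + 1260y + 300 + 2862xy^2 + 972x^2y^2 + 324x^3y + 1080y^2 − 216x^4    [combine like terms]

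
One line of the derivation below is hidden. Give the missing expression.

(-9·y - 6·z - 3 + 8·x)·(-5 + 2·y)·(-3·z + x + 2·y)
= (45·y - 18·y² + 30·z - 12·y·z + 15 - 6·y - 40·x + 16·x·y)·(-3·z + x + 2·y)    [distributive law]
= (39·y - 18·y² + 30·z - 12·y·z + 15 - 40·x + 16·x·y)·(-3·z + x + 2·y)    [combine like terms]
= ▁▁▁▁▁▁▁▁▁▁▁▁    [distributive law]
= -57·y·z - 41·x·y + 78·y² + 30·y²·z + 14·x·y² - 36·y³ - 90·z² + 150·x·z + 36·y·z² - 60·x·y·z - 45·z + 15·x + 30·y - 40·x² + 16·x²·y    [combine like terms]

By distributive law:

-117·y·z + 39·x·y + 78·y² + 54·y²·z - 18·x·y² - 36·y³ - 90·z² + 30·x·z + 60·y·z + 36·y·z² - 12·x·y·z - 24·y²·z - 45·z + 15·x + 30·y + 120·x·z - 40·x² - 80·x·y - 48·x·y·z + 16·x²·y + 32·x·y²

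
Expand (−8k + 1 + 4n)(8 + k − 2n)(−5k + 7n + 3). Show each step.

291k^2 − 531kn − 229k + 40k^3 − 156k^2n + 180kn^2 + 146n + 24 + 186n^2 − 56n^3

(−8k + 1 + 4n)(8 + k − 2n)(−5k + 7n + 3)
= (−64k − 8k^2 + 16kn + 8 + k − 2n + 32n + 4kn − 8n^2)(−5k + 7n + 3)    [distributive law]
= (−63k − 8k^2 + 20kn + 8 + 30n − 8n^2)(−5k + 7n + 3)    [combine like terms]
= 315k^2 − 441kn − 189k + 40k^3 − 56k^2n − 24k^2 − 100k^2n + 140kn^2 + 60kn − 40k + 56n + 24 − 150kn + 210n^2 + 90n + 40kn^2 − 56n^3 − 24n^2    [distributive law]
= 291k^2 − 531kn − 229k + 40k^3 − 156k^2n + 180kn^2 + 146n + 24 + 186n^2 − 56n^3    [combine like terms]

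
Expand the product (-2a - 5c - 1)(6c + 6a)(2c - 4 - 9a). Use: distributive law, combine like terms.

186ac^2 + 210ac + 354a^2c + 102a^2 + 108a^3 - 60c^3 + 108c^2 + 24c + 24a

(-2a - 5c - 1)(6c + 6a)(2c - 4 - 9a)
= (-12ac - 12a^2 - 30c^2 - 30ac - 6c - 6a)(2c - 4 - 9a)    [distributive law]
= (-42ac - 12a^2 - 30c^2 - 6c - 6a)(2c - 4 - 9a)    [combine like terms]
= -84ac^2 + 168ac + 378a^2c - 24a^2c + 48a^2 + 108a^3 - 60c^3 + 120c^2 + 270ac^2 - 12c^2 + 24c + 54ac - 12ac + 24a + 54a^2    [distributive law]
= 186ac^2 + 210ac + 354a^2c + 102a^2 + 108a^3 - 60c^3 + 108c^2 + 24c + 24a    [combine like terms]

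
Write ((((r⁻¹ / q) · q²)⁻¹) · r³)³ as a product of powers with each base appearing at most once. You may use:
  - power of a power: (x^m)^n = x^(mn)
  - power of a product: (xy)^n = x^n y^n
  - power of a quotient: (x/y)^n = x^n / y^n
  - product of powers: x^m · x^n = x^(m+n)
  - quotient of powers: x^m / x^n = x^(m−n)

q⁻³r¹²

((((r⁻¹ / q) · q²)⁻¹) · r³)³
= ((((r⁻¹ / q) · q²)⁻¹)³) · ((r³)³)    [power of a product]
= (((r⁻¹ / q) · q²)⁻³) · ((r³)³)    [power of a power]
= (((r⁻¹ / q)⁻³) · ((q²)⁻³)) · ((r³)³)    [power of a product]
= ((((r⁻¹)⁻³) / (q⁻³)) · ((q²)⁻³)) · ((r³)³)    [power of a quotient]
= ((r³ / (q⁻³)) · ((q²)⁻³)) · ((r³)³)    [power of a power]
= ((r³ / q⁻³) · q⁻⁶) · ((r³)³)    [power of a power]
= ((r³ / q⁻³) · q⁻⁶) · r⁹    [power of a power]
= q⁻³r¹²    [quotient of powers; product of powers]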